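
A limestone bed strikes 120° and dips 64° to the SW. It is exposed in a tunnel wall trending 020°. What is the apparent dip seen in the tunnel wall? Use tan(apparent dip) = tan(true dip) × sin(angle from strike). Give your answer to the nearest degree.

The strike is 120° and the section trends 020°; the acute angle between them is β = 80°.
tan(apparent dip) = tan 64° · sin 80° = 2.0192
apparent dip = arctan 2.0192 = 63.65°

64°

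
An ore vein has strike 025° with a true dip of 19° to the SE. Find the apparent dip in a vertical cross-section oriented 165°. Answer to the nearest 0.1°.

Angle between strike (025°) and section (165°): β = 40°.
tan α = tan 19° × sin 40° = 0.3443 × 0.6428 = 0.2213
α = arctan(0.2213) = 12.48°

12.5°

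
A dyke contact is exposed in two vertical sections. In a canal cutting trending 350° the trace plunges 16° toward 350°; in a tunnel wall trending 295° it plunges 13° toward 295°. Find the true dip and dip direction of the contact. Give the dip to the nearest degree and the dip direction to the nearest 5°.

Represent each trace as a vector plunging at its apparent dip toward its trend (east-north-up frame): v₁ = (-0.167, 0.947, -0.276), v₂ = (-0.883, 0.412, -0.225).
The plane normal is n = v₁ × v₂ ∝ (-0.099, 0.206, 0.767).
Dip δ = arctan(|n_h|/n_z) = arctan(0.229/0.767) = 16.6°.
The horizontal component of n points toward azimuth atan2(n_x, n_y) = 334°, the dip direction.

true dip 17°, dip direction 335°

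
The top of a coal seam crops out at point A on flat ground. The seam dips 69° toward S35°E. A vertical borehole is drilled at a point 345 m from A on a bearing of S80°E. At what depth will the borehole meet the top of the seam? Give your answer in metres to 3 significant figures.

636 m

The hole lies 45° from the dip direction, so the down-dip offset is 345 × cos 45° = 243.95 m.
Depth = down-dip offset × tan(dip) = 243.95 × tan 69° = 243.95 × 2.6051
Depth = 635.52 m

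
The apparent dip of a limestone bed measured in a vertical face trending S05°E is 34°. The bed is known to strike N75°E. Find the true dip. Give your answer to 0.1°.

34.4°

The section is 80° from the strike.
tan δ = tan α / sin β = tan 34° / sin 80° = 0.6745 / 0.9848 = 0.6849
true dip = arctan 0.6849 = 34.41°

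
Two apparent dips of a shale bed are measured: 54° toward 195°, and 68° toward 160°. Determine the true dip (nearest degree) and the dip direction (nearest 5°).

true dip 70°, dip direction 135°

Represent each trace as a vector plunging at its apparent dip toward its trend (east-north-up frame): v₁ = (-0.152, -0.568, -0.809), v₂ = (0.128, -0.352, -0.927).
The plane normal is n = v₁ × v₂ ∝ (0.242, -0.245, 0.126).
tan δ = √(n_x²+n_y²)/n_z = 0.344/0.126, so δ = 69.8°.
The horizontal component of n points toward azimuth atan2(n_x, n_y) = 135°, the dip direction.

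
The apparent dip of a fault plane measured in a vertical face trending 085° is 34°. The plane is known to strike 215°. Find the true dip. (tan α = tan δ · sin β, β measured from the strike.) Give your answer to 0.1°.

β = acute angle between strike 215° and section 085° = 50°.
tan(true dip) = tan 34° / sin 50° = 0.8805
δ = arctan(0.8805) = 41.36°

41.4°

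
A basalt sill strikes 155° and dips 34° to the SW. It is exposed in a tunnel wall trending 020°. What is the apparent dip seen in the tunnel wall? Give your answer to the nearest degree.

Angle between strike (155°) and section (020°): β = 45°.
tan(apparent dip) = tan 34° · sin 45° = 0.4769
α = arctan(0.4769) = 25.50°

25°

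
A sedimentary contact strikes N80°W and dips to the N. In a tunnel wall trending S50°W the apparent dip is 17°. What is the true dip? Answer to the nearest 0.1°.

21.8°

β = acute angle between strike N80°W and section S50°W = 50°.
tan δ = tan α / sin β = tan 17° / sin 50° = 0.3057 / 0.7660 = 0.3991
true dip = arctan 0.3991 = 21.76°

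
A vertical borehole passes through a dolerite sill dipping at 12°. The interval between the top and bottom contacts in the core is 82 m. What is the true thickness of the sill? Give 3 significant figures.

80.2 m

True thickness t = h · cos(dip) = 82 × cos 12°
t = 82 × 0.9781 = 80.208 m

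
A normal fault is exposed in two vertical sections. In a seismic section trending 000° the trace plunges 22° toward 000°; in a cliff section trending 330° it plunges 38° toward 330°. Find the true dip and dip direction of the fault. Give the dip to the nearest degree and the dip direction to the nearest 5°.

true dip 44°, dip direction 295°

Represent each trace as a vector plunging at its apparent dip toward its trend (east-north-up frame): v₁ = (0.000, 0.927, -0.375), v₂ = (-0.394, 0.682, -0.616).
Cross product v₁ × v₂ gives the pole to the plane: n ∝ (-0.315, 0.148, 0.365).
tan δ = √(n_x²+n_y²)/n_z = 0.348/0.365, so δ = 43.6°.
The horizontal component of n points toward azimuth atan2(n_x, n_y) = 295°, the dip direction.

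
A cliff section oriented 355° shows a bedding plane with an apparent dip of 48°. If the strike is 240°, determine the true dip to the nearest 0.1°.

β = acute angle between strike 240° and section 355° = 65°.
tan(true dip) = tan 48° / sin 65° = 1.2254
true dip = arctan 1.2254 = 50.78°

50.8°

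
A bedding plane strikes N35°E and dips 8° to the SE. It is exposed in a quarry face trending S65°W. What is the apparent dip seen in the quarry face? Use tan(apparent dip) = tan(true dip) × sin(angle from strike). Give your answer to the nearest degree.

4°

Angle between strike (N35°E) and section (S65°W): β = 30°.
tan α = tan 8° × sin 30° = 0.1405 × 0.5000 = 0.0703
apparent dip = arctan 0.0703 = 4.02°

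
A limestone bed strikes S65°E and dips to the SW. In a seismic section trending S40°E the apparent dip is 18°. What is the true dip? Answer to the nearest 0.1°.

37.6°

β = acute angle between strike S65°E and section S40°E = 25°.
tan δ = tan α / sin β = tan 18° / sin 25° = 0.3249 / 0.4226 = 0.7688
true dip = arctan 0.7688 = 37.55°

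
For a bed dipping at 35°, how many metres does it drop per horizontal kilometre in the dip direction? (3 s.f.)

drop per km = 1000 × tan 35° = 1000 × 0.7002

700 m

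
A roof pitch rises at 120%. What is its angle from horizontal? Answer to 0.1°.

50.2°

tan θ = 120/100 = 1.2000
θ = arctan(1.2000) = 50.19°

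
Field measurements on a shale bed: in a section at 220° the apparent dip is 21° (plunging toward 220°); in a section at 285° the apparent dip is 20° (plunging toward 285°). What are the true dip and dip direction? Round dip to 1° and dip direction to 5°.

Each apparent-dip line lies in the plane. As unit vectors (x east, y north, z up), v₁ plunges 21°→220° and v₂ plunges 20°→285°.
Cross product v₁ × v₂ gives the pole to the plane: n ∝ (-0.332, -0.120, 0.795).
tan δ = √(n_x²+n_y²)/n_z = 0.353/0.795, so δ = 23.9°.
Dip direction = azimuth of (n_x, n_y) = atan2(-0.332, -0.120) = 250°.

true dip 24°, dip direction 250°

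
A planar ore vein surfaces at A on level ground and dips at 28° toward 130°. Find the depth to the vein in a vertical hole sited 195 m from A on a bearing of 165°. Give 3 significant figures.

84.9 m

The hole lies 35° from the dip direction, so the down-dip offset is 195 × cos 35° = 159.73 m.
Depth = down-dip offset × tan(dip) = 159.73 × tan 28° = 159.73 × 0.5317
Depth = 84.93 m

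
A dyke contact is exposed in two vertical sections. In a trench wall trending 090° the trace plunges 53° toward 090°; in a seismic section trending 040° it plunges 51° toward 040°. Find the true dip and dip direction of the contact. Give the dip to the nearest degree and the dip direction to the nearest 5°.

true dip 55°, dip direction 070°

Represent each trace as a vector plunging at its apparent dip toward its trend (east-north-up frame): v₁ = (0.602, 0.000, -0.799), v₂ = (0.405, 0.482, -0.777).
The plane normal is n = v₁ × v₂ ∝ (0.385, 0.145, 0.290).
Dip δ = arctan(|n_h|/n_z) = arctan(0.411/0.290) = 54.8°.
Dip direction = atan2(0.385, 0.145) = 69° (azimuth of n's horizontal projection).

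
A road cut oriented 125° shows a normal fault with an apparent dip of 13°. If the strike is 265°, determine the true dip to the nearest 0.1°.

19.8°

The section is 40° from the strike.
tan δ = tan α / sin β = tan 13° / sin 40° = 0.2309 / 0.6428 = 0.3592
true dip = arctan 0.3592 = 19.76°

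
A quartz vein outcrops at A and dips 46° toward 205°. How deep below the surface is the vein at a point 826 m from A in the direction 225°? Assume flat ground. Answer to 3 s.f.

The hole lies 20° from the dip direction, so the down-dip offset is 826 × cos 20° = 776.19 m.
Depth = down-dip offset × tan(dip) = 776.19 × tan 46° = 776.19 × 1.0355
Depth = 803.76 m

804 m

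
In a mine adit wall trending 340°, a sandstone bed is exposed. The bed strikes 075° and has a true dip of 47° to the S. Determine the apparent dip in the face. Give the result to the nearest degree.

The strike is 075° and the section trends 340°; the acute angle between them is β = 85°.
tan α = tan 47° × sin 85° = 1.0724 × 0.9962 = 1.0683
apparent dip = arctan 1.0683 = 46.89°

47°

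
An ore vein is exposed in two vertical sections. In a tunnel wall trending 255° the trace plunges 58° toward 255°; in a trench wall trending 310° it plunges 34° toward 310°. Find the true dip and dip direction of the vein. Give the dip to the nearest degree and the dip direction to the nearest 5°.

The two traces are lines in the plane: v₁ = (sin 255°·cos 58°, cos 255°·cos 58°, −sin 58°), v₂ = (sin 310°·cos 34°, cos 310°·cos 34°, −sin 34°).
Cross product v₁ × v₂ gives the pole to the plane: n ∝ (-0.529, -0.252, 0.360).
tan δ = √(n_x²+n_y²)/n_z = 0.586/0.360, so δ = 58.4°.
Dip direction = azimuth of (n_x, n_y) = atan2(-0.529, -0.252) = 244°.

true dip 58°, dip direction 245°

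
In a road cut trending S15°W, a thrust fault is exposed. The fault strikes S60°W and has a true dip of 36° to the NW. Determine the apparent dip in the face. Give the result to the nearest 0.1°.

27.2°

The section lies 45° from the strike.
tan(apparent dip) = tan 36° · sin 45° = 0.5137
apparent dip = arctan 0.5137 = 27.19°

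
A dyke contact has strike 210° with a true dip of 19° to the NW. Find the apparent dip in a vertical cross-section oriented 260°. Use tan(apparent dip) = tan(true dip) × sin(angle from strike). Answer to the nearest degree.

15°

The section lies 50° from the strike.
tan(apparent dip) = tan 19° · sin 50° = 0.2638
apparent dip = arctan 0.2638 = 14.78°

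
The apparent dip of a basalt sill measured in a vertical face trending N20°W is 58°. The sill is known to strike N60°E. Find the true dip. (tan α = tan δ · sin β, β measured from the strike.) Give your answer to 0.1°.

β = acute angle between strike N60°E and section N20°W = 80°.
tan(true dip) = tan 58° / sin 80° = 1.6250
δ = arctan(1.6250) = 58.39°

58.4°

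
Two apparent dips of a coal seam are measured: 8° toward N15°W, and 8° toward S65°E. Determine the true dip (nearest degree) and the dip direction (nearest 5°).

true dip 18°, dip direction 050°

Represent each trace as a vector plunging at its apparent dip toward its trend (east-north-up frame): v₁ = (-0.256, 0.957, -0.139), v₂ = (0.897, -0.419, -0.139).
n = v₁ × v₂ = (0.191, 0.161, 0.751) (taken with n_z > 0).
Dip δ = arctan(|n_h|/n_z) = arctan(0.250/0.751) = 18.4°.
The horizontal component of n points toward azimuth atan2(n_x, n_y) = 50°, the dip direction.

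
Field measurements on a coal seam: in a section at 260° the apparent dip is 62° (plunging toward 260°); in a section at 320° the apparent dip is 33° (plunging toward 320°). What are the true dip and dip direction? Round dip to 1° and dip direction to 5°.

The two traces are lines in the plane: v₁ = (sin 260°·cos 62°, cos 260°·cos 62°, −sin 62°), v₂ = (sin 320°·cos 33°, cos 320°·cos 33°, −sin 33°).
n = v₁ × v₂ = (-0.612, -0.224, 0.341) (taken with n_z > 0).
True dip = arccos(n_z / |n|) = arccos(0.4637) = 62.4°.
Dip direction = atan2(-0.612, -0.224) = 250° (azimuth of n's horizontal projection).

true dip 62°, dip direction 250°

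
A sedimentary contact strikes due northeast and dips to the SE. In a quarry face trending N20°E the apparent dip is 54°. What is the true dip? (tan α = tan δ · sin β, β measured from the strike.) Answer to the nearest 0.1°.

72.9°

The section is 25° from the strike.
tan δ = tan α / sin β = tan 54° / sin 25° = 1.3764 / 0.4226 = 3.2568
δ = arctan(3.2568) = 72.93°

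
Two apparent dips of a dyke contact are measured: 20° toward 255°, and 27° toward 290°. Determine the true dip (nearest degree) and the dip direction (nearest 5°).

true dip 27°, dip direction 300°

Each apparent-dip line lies in the plane. As unit vectors (x east, y north, z up), v₁ plunges 20°→255° and v₂ plunges 27°→290°.
Cross product v₁ × v₂ gives the pole to the plane: n ∝ (-0.215, 0.126, 0.480).
True dip = arccos(n_z / |n|) = arccos(0.8880) = 27.4°.
Dip direction = atan2(-0.215, 0.126) = 300° (azimuth of n's horizontal projection).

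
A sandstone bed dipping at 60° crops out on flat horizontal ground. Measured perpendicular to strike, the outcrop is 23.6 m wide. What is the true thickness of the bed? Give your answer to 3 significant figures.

True thickness t = w · sin(dip) = 23.6 × sin 60°
t = 23.6 × 0.8660 = 20.438 m

20.4 m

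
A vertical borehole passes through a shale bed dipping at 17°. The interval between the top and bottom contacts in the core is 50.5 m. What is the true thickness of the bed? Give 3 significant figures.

True thickness t = h · cos(dip) = 50.5 × cos 17°
t = 50.5 × 0.9563 = 48.293 m

48.3 m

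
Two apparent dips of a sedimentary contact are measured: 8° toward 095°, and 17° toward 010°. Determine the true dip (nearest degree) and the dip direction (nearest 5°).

true dip 18°, dip direction 030°

Represent each trace as a vector plunging at its apparent dip toward its trend (east-north-up frame): v₁ = (0.986, -0.086, -0.139), v₂ = (0.166, 0.942, -0.292).
n = v₁ × v₂ = (0.156, 0.265, 0.943) (taken with n_z > 0).
True dip = arccos(n_z / |n|) = arccos(0.9506) = 18.1°.
Dip direction = azimuth of (n_x, n_y) = atan2(0.156, 0.265) = 31°.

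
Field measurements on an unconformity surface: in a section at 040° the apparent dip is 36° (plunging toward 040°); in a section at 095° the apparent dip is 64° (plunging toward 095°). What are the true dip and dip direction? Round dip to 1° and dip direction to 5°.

true dip 65°, dip direction 110°

Represent each trace as a vector plunging at its apparent dip toward its trend (east-north-up frame): v₁ = (0.520, 0.620, -0.588), v₂ = (0.437, -0.038, -0.899).
Cross product v₁ × v₂ gives the pole to the plane: n ∝ (0.579, -0.211, 0.291).
tan δ = √(n_x²+n_y²)/n_z = 0.617/0.291, so δ = 64.8°.
The horizontal component of n points toward azimuth atan2(n_x, n_y) = 110°, the dip direction.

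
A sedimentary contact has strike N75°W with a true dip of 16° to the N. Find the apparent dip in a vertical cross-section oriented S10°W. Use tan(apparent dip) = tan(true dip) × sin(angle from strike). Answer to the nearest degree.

16°

The section lies 85° from the strike.
tan(apparent dip) = tan 16° · sin 85° = 0.2857
apparent dip = arctan 0.2857 = 15.94°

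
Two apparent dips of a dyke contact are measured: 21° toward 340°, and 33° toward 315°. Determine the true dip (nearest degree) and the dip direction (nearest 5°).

true dip 39°, dip direction 280°

Each apparent-dip line lies in the plane. As unit vectors (x east, y north, z up), v₁ plunges 21°→340° and v₂ plunges 33°→315°.
Cross product v₁ × v₂ gives the pole to the plane: n ∝ (-0.265, 0.039, 0.331).
True dip = arccos(n_z / |n|) = arccos(0.7770) = 39.0°.
Dip direction = azimuth of (n_x, n_y) = atan2(-0.265, 0.039) = 278°.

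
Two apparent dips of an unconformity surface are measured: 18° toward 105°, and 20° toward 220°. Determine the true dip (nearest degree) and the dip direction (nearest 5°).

true dip 33°, dip direction 165°

The two traces are lines in the plane: v₁ = (sin 105°·cos 18°, cos 105°·cos 18°, −sin 18°), v₂ = (sin 220°·cos 20°, cos 220°·cos 20°, −sin 20°).
The plane normal is n = v₁ × v₂ ∝ (0.138, -0.501, 0.810).
Dip δ = arctan(|n_h|/n_z) = arctan(0.520/0.810) = 32.7°.
Dip direction = atan2(0.138, -0.501) = 165° (azimuth of n's horizontal projection).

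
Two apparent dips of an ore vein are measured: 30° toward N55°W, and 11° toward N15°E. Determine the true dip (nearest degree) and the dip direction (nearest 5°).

true dip 30°, dip direction 305°

Represent each trace as a vector plunging at its apparent dip toward its trend (east-north-up frame): v₁ = (-0.709, 0.497, -0.500), v₂ = (0.254, 0.948, -0.191).
n = v₁ × v₂ = (-0.379, 0.262, 0.799) (taken with n_z > 0).
True dip = arccos(n_z / |n|) = arccos(0.8660) = 30.0°.
Dip direction = azimuth of (n_x, n_y) = atan2(-0.379, 0.262) = 305°.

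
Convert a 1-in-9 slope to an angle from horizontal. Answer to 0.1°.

tan θ = 1/9 = 0.1111
θ = arctan(0.1111) = 6.34°

6.3°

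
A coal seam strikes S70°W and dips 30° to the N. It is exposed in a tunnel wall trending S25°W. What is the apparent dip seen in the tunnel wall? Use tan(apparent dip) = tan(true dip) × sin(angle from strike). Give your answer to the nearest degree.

The strike is S70°W and the section trends S25°W; the acute angle between them is β = 45°.
tan α = tan 30° × sin 45° = 0.5774 × 0.7071 = 0.4082
α = arctan(0.4082) = 22.21°

22°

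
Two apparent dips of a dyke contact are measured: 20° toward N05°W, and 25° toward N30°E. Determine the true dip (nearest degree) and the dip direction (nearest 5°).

The two traces are lines in the plane: v₁ = (sin 355°·cos 20°, cos 355°·cos 20°, −sin 20°), v₂ = (sin 30°·cos 25°, cos 30°·cos 25°, −sin 25°).
Cross product v₁ × v₂ gives the pole to the plane: n ∝ (0.127, 0.190, 0.488).
Dip δ = arctan(|n_h|/n_z) = arctan(0.228/0.488) = 25.0°.
Dip direction = azimuth of (n_x, n_y) = atan2(0.127, 0.190) = 34°.

true dip 25°, dip direction 035°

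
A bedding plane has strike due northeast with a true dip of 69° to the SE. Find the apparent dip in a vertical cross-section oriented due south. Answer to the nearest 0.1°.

61.5°

Angle between strike (due northeast) and section (due south): β = 45°.
tan α = tan 69° × sin 45° = 2.6051 × 0.7071 = 1.8421
apparent dip = arctan 1.8421 = 61.50°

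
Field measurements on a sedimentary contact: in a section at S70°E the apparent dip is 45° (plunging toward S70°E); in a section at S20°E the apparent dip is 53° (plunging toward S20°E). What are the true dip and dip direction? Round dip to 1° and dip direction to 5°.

Represent each trace as a vector plunging at its apparent dip toward its trend (east-north-up frame): v₁ = (0.664, -0.242, -0.707), v₂ = (0.206, -0.566, -0.799).
Cross product v₁ × v₂ gives the pole to the plane: n ∝ (0.207, -0.385, 0.326).
tan δ = √(n_x²+n_y²)/n_z = 0.437/0.326, so δ = 53.3°.
Dip direction = atan2(0.207, -0.385) = 152° (azimuth of n's horizontal projection).

true dip 53°, dip direction 150°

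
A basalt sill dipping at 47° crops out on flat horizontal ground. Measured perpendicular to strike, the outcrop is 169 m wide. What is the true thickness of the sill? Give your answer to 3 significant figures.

True thickness t = w · sin(dip) = 169 × sin 47°
t = 169 × 0.7314 = 123.599 m

124 m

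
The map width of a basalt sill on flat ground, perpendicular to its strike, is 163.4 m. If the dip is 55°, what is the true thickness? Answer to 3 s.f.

134 m

True thickness t = w · sin(dip) = 163.4 × sin 55°
t = 163.4 × 0.8192 = 133.849 m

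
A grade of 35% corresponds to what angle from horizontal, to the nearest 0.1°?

tan θ = 35/100 = 0.3500
θ = arctan(0.3500) = 19.29°

19.3°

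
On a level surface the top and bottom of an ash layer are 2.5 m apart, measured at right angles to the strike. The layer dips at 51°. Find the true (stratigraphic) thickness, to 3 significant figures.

1.94 m

True thickness t = w · sin(dip) = 2.5 × sin 51°
t = 2.5 × 0.7771 = 1.943 m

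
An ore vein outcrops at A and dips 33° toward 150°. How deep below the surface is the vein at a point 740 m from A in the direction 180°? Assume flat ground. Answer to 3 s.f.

416 m

The hole lies 30° from the dip direction, so the down-dip offset is 740 × cos 30° = 640.86 m.
Depth = down-dip offset × tan(dip) = 640.86 × tan 33° = 640.86 × 0.6494
Depth = 416.18 m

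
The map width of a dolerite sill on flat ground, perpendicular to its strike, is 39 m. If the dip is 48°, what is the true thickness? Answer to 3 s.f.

29.0 m

True thickness t = w · sin(dip) = 39 × sin 48°
t = 39 × 0.7431 = 28.983 m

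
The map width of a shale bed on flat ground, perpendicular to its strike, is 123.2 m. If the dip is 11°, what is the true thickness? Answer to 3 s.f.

23.5 m

True thickness t = w · sin(dip) = 123.2 × sin 11°
t = 123.2 × 0.1908 = 23.508 m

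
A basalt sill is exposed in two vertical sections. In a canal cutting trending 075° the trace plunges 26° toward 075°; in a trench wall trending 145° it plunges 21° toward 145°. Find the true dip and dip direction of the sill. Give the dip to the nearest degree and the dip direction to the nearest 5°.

Represent each trace as a vector plunging at its apparent dip toward its trend (east-north-up frame): v₁ = (0.868, 0.233, -0.438), v₂ = (0.535, -0.765, -0.358).
Cross product v₁ × v₂ gives the pole to the plane: n ∝ (0.419, -0.076, 0.788).
Dip δ = arctan(|n_h|/n_z) = arctan(0.426/0.788) = 28.4°.
Dip direction = atan2(0.419, -0.076) = 100° (azimuth of n's horizontal projection).

true dip 28°, dip direction 100°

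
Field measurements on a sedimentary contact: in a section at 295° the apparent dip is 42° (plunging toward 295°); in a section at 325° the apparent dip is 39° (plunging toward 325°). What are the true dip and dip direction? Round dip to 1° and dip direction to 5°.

The two traces are lines in the plane: v₁ = (sin 295°·cos 42°, cos 295°·cos 42°, −sin 42°), v₂ = (sin 325°·cos 39°, cos 325°·cos 39°, −sin 39°).
Cross product v₁ × v₂ gives the pole to the plane: n ∝ (-0.228, 0.126, 0.289).
True dip = arccos(n_z / |n|) = arccos(0.7424) = 42.1°.
Dip direction = azimuth of (n_x, n_y) = atan2(-0.228, 0.126) = 299°.

true dip 42°, dip direction 300°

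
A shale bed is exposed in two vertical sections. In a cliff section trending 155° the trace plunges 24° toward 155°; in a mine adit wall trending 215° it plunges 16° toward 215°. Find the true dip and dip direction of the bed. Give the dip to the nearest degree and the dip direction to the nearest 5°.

Each apparent-dip line lies in the plane. As unit vectors (x east, y north, z up), v₁ plunges 24°→155° and v₂ plunges 16°→215°.
n = v₁ × v₂ = (0.092, -0.331, 0.761) (taken with n_z > 0).
Dip δ = arctan(|n_h|/n_z) = arctan(0.343/0.761) = 24.3°.
The horizontal component of n points toward azimuth atan2(n_x, n_y) = 164°, the dip direction.

true dip 24°, dip direction 165°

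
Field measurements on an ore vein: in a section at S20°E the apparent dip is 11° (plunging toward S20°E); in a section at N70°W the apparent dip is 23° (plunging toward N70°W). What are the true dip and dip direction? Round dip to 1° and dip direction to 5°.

Represent each trace as a vector plunging at its apparent dip toward its trend (east-north-up frame): v₁ = (0.336, -0.922, -0.191), v₂ = (-0.865, 0.315, -0.391).
n = v₁ × v₂ = (-0.420, -0.296, 0.692) (taken with n_z > 0).
True dip = arccos(n_z / |n|) = arccos(0.8027) = 36.6°.
Dip direction = atan2(-0.420, -0.296) = 235° (azimuth of n's horizontal projection).

true dip 37°, dip direction 235°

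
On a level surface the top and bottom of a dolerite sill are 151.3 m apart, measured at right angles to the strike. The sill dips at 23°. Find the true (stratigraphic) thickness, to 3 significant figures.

59.1 m

True thickness t = w · sin(dip) = 151.3 × sin 23°
t = 151.3 × 0.3907 = 59.118 m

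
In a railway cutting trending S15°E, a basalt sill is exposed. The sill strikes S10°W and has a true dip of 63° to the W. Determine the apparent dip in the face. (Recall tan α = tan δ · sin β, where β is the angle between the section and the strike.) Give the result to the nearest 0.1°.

39.7°

The section lies 25° from the strike.
tan(apparent dip) = tan 63° · sin 25° = 0.8294
apparent dip = arctan 0.8294 = 39.67°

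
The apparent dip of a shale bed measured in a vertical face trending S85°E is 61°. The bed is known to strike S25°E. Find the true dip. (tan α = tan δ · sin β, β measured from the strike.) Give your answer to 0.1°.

The section is 60° from the strike.
tan δ = tan α / sin β = tan 61° / sin 60° = 1.8040 / 0.8660 = 2.0831
true dip = arctan 2.0831 = 64.36°

64.4°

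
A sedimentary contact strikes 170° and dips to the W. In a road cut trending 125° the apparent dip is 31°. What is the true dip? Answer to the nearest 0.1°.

β = acute angle between strike 170° and section 125° = 45°.
tan(true dip) = tan 31° / sin 45° = 0.8497
δ = arctan(0.8497) = 40.36°

40.4°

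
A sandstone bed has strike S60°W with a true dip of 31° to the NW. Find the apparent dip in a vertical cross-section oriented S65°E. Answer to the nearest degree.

The strike is S60°W and the section trends S65°E; the acute angle between them is β = 55°.
tan(apparent dip) = tan 31° · sin 55° = 0.4922
apparent dip = arctan 0.4922 = 26.21°

26°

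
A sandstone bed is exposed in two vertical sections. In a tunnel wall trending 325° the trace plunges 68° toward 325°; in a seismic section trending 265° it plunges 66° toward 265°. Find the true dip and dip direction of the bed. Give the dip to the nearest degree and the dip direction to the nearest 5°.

Each apparent-dip line lies in the plane. As unit vectors (x east, y north, z up), v₁ plunges 68°→325° and v₂ plunges 66°→265°.
n = v₁ × v₂ = (-0.313, 0.179, 0.132) (taken with n_z > 0).
Dip δ = arctan(|n_h|/n_z) = arctan(0.361/0.132) = 69.9°.
Dip direction = azimuth of (n_x, n_y) = atan2(-0.313, 0.179) = 300°.

true dip 70°, dip direction 300°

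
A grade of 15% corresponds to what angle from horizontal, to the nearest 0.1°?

8.5°

tan θ = 15/100 = 0.1500
θ = arctan(0.1500) = 8.53°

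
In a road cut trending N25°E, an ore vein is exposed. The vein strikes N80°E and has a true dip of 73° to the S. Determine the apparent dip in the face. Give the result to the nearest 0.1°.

69.5°

Angle between strike (N80°E) and section (N25°E): β = 55°.
tan(apparent dip) = tan 73° · sin 55° = 2.6793
apparent dip = arctan 2.6793 = 69.53°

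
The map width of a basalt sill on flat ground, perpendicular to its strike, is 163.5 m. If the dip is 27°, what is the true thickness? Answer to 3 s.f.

74.2 m

True thickness t = w · sin(dip) = 163.5 × sin 27°
t = 163.5 × 0.4540 = 74.227 m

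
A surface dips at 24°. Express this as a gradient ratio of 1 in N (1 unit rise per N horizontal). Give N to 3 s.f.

1 in 2.25

1 : N means tan θ = 1/N, so N = 1/tan 24° = 1/0.4452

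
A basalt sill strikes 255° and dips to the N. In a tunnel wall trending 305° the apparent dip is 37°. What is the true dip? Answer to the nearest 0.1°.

β = acute angle between strike 255° and section 305° = 50°.
tan δ = tan α / sin β = tan 37° / sin 50° = 0.7536 / 0.7660 = 0.9837
δ = arctan(0.9837) = 44.53°

44.5°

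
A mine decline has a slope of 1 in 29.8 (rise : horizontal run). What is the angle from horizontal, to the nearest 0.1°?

tan θ = 1/29.8 = 0.0336
θ = arctan(0.0336) = 1.92°

1.9°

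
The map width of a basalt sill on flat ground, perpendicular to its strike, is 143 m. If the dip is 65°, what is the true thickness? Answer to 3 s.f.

True thickness t = w · sin(dip) = 143 × sin 65°
t = 143 × 0.9063 = 129.602 m

130 m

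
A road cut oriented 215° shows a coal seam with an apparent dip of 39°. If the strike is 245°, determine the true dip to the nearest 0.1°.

The section is 30° from the strike.
tan(true dip) = tan 39° / sin 30° = 1.6196
δ = arctan(1.6196) = 58.31°

58.3°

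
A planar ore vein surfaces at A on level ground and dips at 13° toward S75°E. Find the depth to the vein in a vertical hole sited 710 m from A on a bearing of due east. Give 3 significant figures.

The hole lies 15° from the dip direction, so the down-dip offset is 710 × cos 15° = 685.81 m.
Depth = down-dip offset × tan(dip) = 685.81 × tan 13° = 685.81 × 0.2309
Depth = 158.33 m

158 m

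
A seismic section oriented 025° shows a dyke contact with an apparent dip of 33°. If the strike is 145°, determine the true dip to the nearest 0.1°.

36.9°

β = acute angle between strike 145° and section 025° = 60°.
tan δ = tan α / sin β = tan 33° / sin 60° = 0.6494 / 0.8660 = 0.7499
true dip = arctan 0.7499 = 36.87°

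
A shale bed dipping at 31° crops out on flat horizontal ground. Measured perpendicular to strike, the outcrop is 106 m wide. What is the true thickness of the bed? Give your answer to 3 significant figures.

True thickness t = w · sin(dip) = 106 × sin 31°
t = 106 × 0.5150 = 54.594 m

54.6 m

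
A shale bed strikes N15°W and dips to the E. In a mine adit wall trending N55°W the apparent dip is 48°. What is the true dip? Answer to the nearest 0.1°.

The section is 40° from the strike.
tan(true dip) = tan 48° / sin 40° = 1.7278
δ = arctan(1.7278) = 59.94°

59.9°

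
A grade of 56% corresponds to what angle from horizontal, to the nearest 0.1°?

tan θ = 56/100 = 0.5600
θ = arctan(0.5600) = 29.25°

29.2°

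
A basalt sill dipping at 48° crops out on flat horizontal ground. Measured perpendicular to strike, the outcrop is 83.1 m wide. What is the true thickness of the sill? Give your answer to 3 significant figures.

61.8 m

True thickness t = w · sin(dip) = 83.1 × sin 48°
t = 83.1 × 0.7431 = 61.755 m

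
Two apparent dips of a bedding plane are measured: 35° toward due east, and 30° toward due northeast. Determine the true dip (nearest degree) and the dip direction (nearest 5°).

true dip 35°, dip direction 080°

The two traces are lines in the plane: v₁ = (sin 90°·cos 35°, cos 90°·cos 35°, −sin 35°), v₂ = (sin 45°·cos 30°, cos 45°·cos 30°, −sin 30°).
The plane normal is n = v₁ × v₂ ∝ (0.351, 0.058, 0.502).
Dip δ = arctan(|n_h|/n_z) = arctan(0.356/0.502) = 35.4°.
The horizontal component of n points toward azimuth atan2(n_x, n_y) = 81°, the dip direction.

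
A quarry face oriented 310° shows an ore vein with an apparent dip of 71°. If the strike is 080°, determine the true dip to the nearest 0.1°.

75.2°

β = acute angle between strike 080° and section 310° = 50°.
tan δ = tan α / sin β = tan 71° / sin 50° = 2.9042 / 0.7660 = 3.7912
true dip = arctan 3.7912 = 75.22°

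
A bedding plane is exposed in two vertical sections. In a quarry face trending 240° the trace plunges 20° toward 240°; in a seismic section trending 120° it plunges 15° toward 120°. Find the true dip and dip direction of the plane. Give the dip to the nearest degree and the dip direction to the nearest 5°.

true dip 32°, dip direction 185°

Each apparent-dip line lies in the plane. As unit vectors (x east, y north, z up), v₁ plunges 20°→240° and v₂ plunges 15°→120°.
n = v₁ × v₂ = (-0.044, -0.497, 0.786) (taken with n_z > 0).
tan δ = √(n_x²+n_y²)/n_z = 0.499/0.786, so δ = 32.4°.
Dip direction = atan2(-0.044, -0.497) = 185° (azimuth of n's horizontal projection).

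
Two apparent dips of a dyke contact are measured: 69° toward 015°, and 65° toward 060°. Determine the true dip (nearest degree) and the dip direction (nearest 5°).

true dip 69°, dip direction 025°

Represent each trace as a vector plunging at its apparent dip toward its trend (east-north-up frame): v₁ = (0.093, 0.346, -0.934), v₂ = (0.366, 0.211, -0.906).
The plane normal is n = v₁ × v₂ ∝ (0.116, 0.258, 0.107).
True dip = arccos(n_z / |n|) = arccos(0.3542) = 69.3°.
Dip direction = atan2(0.116, 0.258) = 24° (azimuth of n's horizontal projection).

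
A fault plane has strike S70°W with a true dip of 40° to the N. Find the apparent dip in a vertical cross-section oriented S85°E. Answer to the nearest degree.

20°

Angle between strike (S70°W) and section (S85°E): β = 25°.
tan(apparent dip) = tan 40° · sin 25° = 0.3546
α = arctan(0.3546) = 19.53°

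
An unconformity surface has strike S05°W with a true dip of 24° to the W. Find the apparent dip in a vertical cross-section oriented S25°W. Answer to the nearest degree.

The strike is S05°W and the section trends S25°W; the acute angle between them is β = 20°.
tan α = tan 24° × sin 20° = 0.4452 × 0.3420 = 0.1523
apparent dip = arctan 0.1523 = 8.66°

9°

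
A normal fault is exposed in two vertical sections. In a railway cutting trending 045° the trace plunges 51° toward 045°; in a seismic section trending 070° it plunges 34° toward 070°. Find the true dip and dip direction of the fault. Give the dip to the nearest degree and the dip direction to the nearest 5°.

true dip 58°, dip direction 005°

Represent each trace as a vector plunging at its apparent dip toward its trend (east-north-up frame): v₁ = (0.445, 0.445, -0.777), v₂ = (0.779, 0.284, -0.559).
n = v₁ × v₂ = (0.028, 0.357, 0.220) (taken with n_z > 0).
tan δ = √(n_x²+n_y²)/n_z = 0.358/0.220, so δ = 58.4°.
Dip direction = atan2(0.028, 0.357) = 5° (azimuth of n's horizontal projection).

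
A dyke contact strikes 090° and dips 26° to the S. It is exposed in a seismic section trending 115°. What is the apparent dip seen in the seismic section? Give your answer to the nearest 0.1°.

11.6°

Angle between strike (090°) and section (115°): β = 25°.
tan(apparent dip) = tan 26° · sin 25° = 0.2061
apparent dip = arctan 0.2061 = 11.65°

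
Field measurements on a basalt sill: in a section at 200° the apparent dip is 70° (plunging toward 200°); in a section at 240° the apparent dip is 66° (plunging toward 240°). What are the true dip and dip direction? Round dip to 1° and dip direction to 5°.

true dip 70°, dip direction 205°

The two traces are lines in the plane: v₁ = (sin 200°·cos 70°, cos 200°·cos 70°, −sin 70°), v₂ = (sin 240°·cos 66°, cos 240°·cos 66°, −sin 66°).
The plane normal is n = v₁ × v₂ ∝ (-0.103, -0.224, 0.089).
True dip = arccos(n_z / |n|) = arccos(0.3411) = 70.1°.
The horizontal component of n points toward azimuth atan2(n_x, n_y) = 205°, the dip direction.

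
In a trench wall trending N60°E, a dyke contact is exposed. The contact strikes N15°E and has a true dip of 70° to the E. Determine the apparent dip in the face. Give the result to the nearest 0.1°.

62.8°

Angle between strike (N15°E) and section (N60°E): β = 45°.
tan α = tan 70° × sin 45° = 2.7475 × 0.7071 = 1.9428
α = arctan(1.9428) = 62.76°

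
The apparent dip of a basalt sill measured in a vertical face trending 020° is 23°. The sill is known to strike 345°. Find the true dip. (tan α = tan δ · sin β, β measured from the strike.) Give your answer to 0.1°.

36.5°

β = acute angle between strike 345° and section 020° = 35°.
tan(true dip) = tan 23° / sin 35° = 0.7400
true dip = arctan 0.7400 = 36.50°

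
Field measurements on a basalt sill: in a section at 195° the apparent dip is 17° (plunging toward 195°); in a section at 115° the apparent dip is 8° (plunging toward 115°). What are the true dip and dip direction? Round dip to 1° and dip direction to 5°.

true dip 18°, dip direction 180°

Represent each trace as a vector plunging at its apparent dip toward its trend (east-north-up frame): v₁ = (-0.248, -0.924, -0.292), v₂ = (0.897, -0.419, -0.139).
n = v₁ × v₂ = (0.006, -0.297, 0.933) (taken with n_z > 0).
Dip δ = arctan(|n_h|/n_z) = arctan(0.297/0.933) = 17.7°.
Dip direction = atan2(0.006, -0.297) = 179° (azimuth of n's horizontal projection).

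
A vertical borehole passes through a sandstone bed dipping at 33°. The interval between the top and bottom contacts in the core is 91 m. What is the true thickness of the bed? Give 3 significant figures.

True thickness t = h · cos(dip) = 91 × cos 33°
t = 91 × 0.8387 = 76.319 m

76.3 m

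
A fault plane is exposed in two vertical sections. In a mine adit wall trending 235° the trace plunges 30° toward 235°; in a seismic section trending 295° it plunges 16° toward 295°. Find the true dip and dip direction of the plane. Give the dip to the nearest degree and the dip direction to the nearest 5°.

true dip 30°, dip direction 235°

Each apparent-dip line lies in the plane. As unit vectors (x east, y north, z up), v₁ plunges 30°→235° and v₂ plunges 16°→295°.
n = v₁ × v₂ = (-0.340, -0.240, 0.721) (taken with n_z > 0).
True dip = arccos(n_z / |n|) = arccos(0.8660) = 30.0°.
Dip direction = atan2(-0.340, -0.240) = 235° (azimuth of n's horizontal projection).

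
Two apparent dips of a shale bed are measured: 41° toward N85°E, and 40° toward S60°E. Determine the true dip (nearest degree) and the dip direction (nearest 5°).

Represent each trace as a vector plunging at its apparent dip toward its trend (east-north-up frame): v₁ = (0.752, 0.066, -0.656), v₂ = (0.663, -0.383, -0.643).
n = v₁ × v₂ = (0.294, -0.048, 0.332) (taken with n_z > 0).
Dip δ = arctan(|n_h|/n_z) = arctan(0.297/0.332) = 41.9°.
Dip direction = atan2(0.294, -0.048) = 99° (azimuth of n's horizontal projection).

true dip 42°, dip direction 100°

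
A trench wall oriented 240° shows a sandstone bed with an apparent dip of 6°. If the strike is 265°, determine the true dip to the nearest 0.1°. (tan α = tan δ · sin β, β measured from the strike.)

14.0°

The section is 25° from the strike.
tan(true dip) = tan 6° / sin 25° = 0.2487
δ = arctan(0.2487) = 13.97°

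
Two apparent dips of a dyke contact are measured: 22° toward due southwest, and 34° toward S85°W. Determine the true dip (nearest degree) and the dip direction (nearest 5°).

true dip 35°, dip direction 280°

Each apparent-dip line lies in the plane. As unit vectors (x east, y north, z up), v₁ plunges 22°→due southwest and v₂ plunges 34°→S85°W.
n = v₁ × v₂ = (-0.340, 0.057, 0.494) (taken with n_z > 0).
Dip δ = arctan(|n_h|/n_z) = arctan(0.344/0.494) = 34.9°.
The horizontal component of n points toward azimuth atan2(n_x, n_y) = 280°, the dip direction.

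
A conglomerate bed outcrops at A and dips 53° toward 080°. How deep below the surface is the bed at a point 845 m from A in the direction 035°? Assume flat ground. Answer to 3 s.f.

The hole lies 45° from the dip direction, so the down-dip offset is 845 × cos 45° = 597.51 m.
Depth = down-dip offset × tan(dip) = 597.51 × tan 53° = 597.51 × 1.3270
Depth = 792.92 m

793 m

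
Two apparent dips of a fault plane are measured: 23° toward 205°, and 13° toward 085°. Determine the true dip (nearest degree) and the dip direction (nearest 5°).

true dip 34°, dip direction 155°

The two traces are lines in the plane: v₁ = (sin 205°·cos 23°, cos 205°·cos 23°, −sin 23°), v₂ = (sin 85°·cos 13°, cos 85°·cos 13°, −sin 13°).
n = v₁ × v₂ = (0.221, -0.467, 0.777) (taken with n_z > 0).
True dip = arccos(n_z / |n|) = arccos(0.8328) = 33.6°.
Dip direction = azimuth of (n_x, n_y) = atan2(0.221, -0.467) = 155°.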